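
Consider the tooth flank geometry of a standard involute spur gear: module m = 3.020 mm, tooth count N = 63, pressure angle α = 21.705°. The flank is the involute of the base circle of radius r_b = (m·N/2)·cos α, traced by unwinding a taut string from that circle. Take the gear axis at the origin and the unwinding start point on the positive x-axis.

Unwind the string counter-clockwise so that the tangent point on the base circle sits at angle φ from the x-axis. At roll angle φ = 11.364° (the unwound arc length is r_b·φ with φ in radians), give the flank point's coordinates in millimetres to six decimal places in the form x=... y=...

pitch radius r_p = m·N/2 = 3.020·63/2 = 95.130000
base radius r_b = r_p·cos α = 95.130000·cos 21.705° = 88.385312
roll angle φ = 11.364° = 0.19833922 rad
x = r_b·(cos φ + φ·sin φ) = 88.385312·(0.98039517 + 0.19833922·0.19704138) = 90.106722
y = r_b·(sin φ − φ·cos φ) = 88.385312·(0.19704138 − 0.19833922·0.98039517) = 0.228968

x=90.106722 y=0.228968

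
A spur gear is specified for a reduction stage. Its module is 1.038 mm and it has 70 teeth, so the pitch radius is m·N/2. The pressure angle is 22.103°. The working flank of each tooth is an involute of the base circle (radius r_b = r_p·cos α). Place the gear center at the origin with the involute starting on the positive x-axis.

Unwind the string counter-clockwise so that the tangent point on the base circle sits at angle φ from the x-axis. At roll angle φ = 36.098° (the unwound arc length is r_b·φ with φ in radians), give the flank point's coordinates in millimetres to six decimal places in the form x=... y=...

x=39.692070 y=2.696110

pitch radius r_p = m·N/2 = 1.038·70/2 = 36.330000
base radius r_b = r_p·cos α = 36.330000·cos 22.103° = 33.660069
roll angle φ = 36.098° = 0.63002895 rad
x = r_b·(cos φ + φ·sin φ) = 33.660069·(0.80801045 + 0.63002895·0.58916815) = 39.692070
y = r_b·(sin φ − φ·cos φ) = 33.660069·(0.58916815 − 0.63002895·0.80801045) = 2.696110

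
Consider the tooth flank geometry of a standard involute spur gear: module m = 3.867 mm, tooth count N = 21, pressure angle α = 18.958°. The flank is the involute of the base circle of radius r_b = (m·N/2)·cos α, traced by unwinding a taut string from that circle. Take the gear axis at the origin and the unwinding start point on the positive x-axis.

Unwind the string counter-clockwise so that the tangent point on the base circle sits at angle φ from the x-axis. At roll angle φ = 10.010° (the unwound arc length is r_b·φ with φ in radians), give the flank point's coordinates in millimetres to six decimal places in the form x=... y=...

pitch radius r_p = m·N/2 = 3.867·21/2 = 40.603500
base radius r_b = r_p·cos α = 40.603500·cos 18.958° = 38.401043
roll angle φ = 10.010° = 0.17470746 rad
x = r_b·(cos φ + φ·sin φ) = 38.401043·(0.98477743 + 0.17470746·0.17382006) = 38.982631
y = r_b·(sin φ − φ·cos φ) = 38.401043·(0.17382006 − 0.17470746·0.98477743) = 0.068050

x=38.982631 y=0.068050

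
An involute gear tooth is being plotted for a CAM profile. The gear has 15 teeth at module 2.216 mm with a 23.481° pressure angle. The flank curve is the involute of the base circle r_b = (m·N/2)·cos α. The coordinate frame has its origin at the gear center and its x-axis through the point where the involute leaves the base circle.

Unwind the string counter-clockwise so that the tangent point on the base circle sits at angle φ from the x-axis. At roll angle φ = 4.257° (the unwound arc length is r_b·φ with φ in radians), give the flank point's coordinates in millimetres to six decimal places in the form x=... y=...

pitch radius r_p = m·N/2 = 2.216·15/2 = 16.620000
base radius r_b = r_p·cos α = 16.620000·cos 23.481° = 15.243735
roll angle φ = 4.257° = 0.07429867 rad
x = r_b·(cos φ + φ·sin φ) = 15.243735·(0.99724112 + 0.07429867·0.07423033) = 15.285752
y = r_b·(sin φ − φ·cos φ) = 15.243735·(0.07423033 − 0.07429867·0.99724112) = 0.002083

x=15.285752 y=0.002083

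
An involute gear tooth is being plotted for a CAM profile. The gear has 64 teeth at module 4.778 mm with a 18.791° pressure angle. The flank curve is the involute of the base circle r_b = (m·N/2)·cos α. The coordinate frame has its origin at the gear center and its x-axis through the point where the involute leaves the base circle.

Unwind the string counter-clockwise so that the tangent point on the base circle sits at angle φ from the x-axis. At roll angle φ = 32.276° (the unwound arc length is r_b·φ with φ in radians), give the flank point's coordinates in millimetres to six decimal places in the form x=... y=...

pitch radius r_p = m·N/2 = 4.778·64/2 = 152.896000
base radius r_b = r_p·cos α = 152.896000·cos 18.791° = 144.746623
roll angle φ = 32.276° = 0.56332247 rad
x = r_b·(cos φ + φ·sin φ) = 144.746623·(0.84548559 + 0.56332247·0.53399824) = 165.922880
y = r_b·(sin φ − φ·cos φ) = 144.746623·(0.53399824 − 0.56332247·0.84548559) = 8.354371

x=165.922880 y=8.354371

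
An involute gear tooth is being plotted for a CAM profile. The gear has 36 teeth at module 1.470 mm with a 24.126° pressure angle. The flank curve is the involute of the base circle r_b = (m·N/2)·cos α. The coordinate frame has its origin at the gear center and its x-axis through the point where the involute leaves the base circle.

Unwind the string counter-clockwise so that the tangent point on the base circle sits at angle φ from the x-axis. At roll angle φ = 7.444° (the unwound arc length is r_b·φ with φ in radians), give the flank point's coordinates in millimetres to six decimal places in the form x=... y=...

pitch radius r_p = m·N/2 = 1.470·36/2 = 26.460000
base radius r_b = r_p·cos α = 26.460000·cos 24.126° = 24.148687
roll angle φ = 7.444° = 0.12992231 rad
x = r_b·(cos φ + φ·sin φ) = 24.148687·(0.99157196 + 0.12992231·0.12955711) = 24.351640
y = r_b·(sin φ − φ·cos φ) = 24.148687·(0.12955711 − 0.12992231·0.99157196) = 0.017623

x=24.351640 y=0.017623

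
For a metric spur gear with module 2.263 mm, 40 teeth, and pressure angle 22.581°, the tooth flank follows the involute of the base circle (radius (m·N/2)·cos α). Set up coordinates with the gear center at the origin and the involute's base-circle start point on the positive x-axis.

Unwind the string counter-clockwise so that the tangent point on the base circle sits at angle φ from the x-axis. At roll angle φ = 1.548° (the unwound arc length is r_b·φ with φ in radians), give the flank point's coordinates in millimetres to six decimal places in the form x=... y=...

x=41.805510 y=0.000275

pitch radius r_p = m·N/2 = 2.263·40/2 = 45.260000
base radius r_b = r_p·cos α = 45.260000·cos 22.581° = 41.790260
roll angle φ = 1.548° = 0.02701770 rad
x = r_b·(cos φ + φ·sin φ) = 41.790260·(0.99963504 + 0.02701770·0.02701441) = 41.805510
y = r_b·(sin φ − φ·cos φ) = 41.790260·(0.02701441 − 0.02701770·0.99963504) = 0.000275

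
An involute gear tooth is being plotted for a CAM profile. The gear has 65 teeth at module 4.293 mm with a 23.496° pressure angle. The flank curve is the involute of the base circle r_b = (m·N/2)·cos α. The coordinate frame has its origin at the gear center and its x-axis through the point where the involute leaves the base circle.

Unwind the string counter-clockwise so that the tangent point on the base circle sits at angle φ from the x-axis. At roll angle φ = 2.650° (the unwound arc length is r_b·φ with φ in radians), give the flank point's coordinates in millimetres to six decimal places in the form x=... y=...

x=128.091183 y=0.004219

pitch radius r_p = m·N/2 = 4.293·65/2 = 139.522500
base radius r_b = r_p·cos α = 139.522500·cos 23.496° = 127.954398
roll angle φ = 2.650° = 0.04625123 rad
x = r_b·(cos φ + φ·sin φ) = 127.954398·(0.99893060 + 0.04625123·0.04623474) = 128.091183
y = r_b·(sin φ − φ·cos φ) = 127.954398·(0.04623474 − 0.04625123·0.99893060) = 0.004219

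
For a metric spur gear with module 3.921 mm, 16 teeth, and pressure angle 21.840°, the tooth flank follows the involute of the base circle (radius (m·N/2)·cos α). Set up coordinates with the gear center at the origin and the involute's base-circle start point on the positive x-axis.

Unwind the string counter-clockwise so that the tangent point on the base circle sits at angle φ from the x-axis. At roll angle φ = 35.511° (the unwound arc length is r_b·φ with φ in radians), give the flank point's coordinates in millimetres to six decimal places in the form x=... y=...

pitch radius r_p = m·N/2 = 3.921·16/2 = 31.368000
base radius r_b = r_p·cos α = 31.368000·cos 21.840° = 29.116604
roll angle φ = 35.511° = 0.61978387 rad
x = r_b·(cos φ + φ·sin φ) = 29.116604·(0.81400402 + 0.61978387·0.58085924) = 34.183219
y = r_b·(sin φ − φ·cos φ) = 29.116604·(0.58085924 − 0.61978387·0.81400402) = 2.223131

x=34.183219 y=2.223131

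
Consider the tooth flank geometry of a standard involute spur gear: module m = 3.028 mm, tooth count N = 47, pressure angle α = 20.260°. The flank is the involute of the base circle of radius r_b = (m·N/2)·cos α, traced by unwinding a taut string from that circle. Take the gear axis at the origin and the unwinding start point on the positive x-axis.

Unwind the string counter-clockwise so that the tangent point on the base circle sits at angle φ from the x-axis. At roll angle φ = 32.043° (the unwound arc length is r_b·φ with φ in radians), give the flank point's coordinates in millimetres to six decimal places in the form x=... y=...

x=76.392778 y=3.771838

pitch radius r_p = m·N/2 = 3.028·47/2 = 71.158000
base radius r_b = r_p·cos α = 71.158000·cos 20.260° = 66.755519
roll angle φ = 32.043° = 0.55925585 rad
x = r_b·(cos φ + φ·sin φ) = 66.755519·(0.84765016 + 0.55925585·0.53055557) = 76.392778
y = r_b·(sin φ − φ·cos φ) = 66.755519·(0.53055557 − 0.55925585·0.84765016) = 3.771838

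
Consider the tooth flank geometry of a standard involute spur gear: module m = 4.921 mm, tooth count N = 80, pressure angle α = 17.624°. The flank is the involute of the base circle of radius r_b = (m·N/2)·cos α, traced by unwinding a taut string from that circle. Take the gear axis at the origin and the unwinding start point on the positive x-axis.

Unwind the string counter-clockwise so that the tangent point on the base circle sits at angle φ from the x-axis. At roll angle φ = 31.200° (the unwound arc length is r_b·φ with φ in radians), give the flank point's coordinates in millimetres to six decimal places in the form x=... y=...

x=213.387269 y=9.801149

pitch radius r_p = m·N/2 = 4.921·80/2 = 196.840000
base radius r_b = r_p·cos α = 196.840000·cos 17.624° = 187.601104
roll angle φ = 31.200° = 0.54454273 rad
x = r_b·(cos φ + φ·sin φ) = 187.601104·(0.85536426 + 0.54454273·0.51802701) = 213.387269
y = r_b·(sin φ − φ·cos φ) = 187.601104·(0.51802701 − 0.54454273·0.85536426) = 9.801149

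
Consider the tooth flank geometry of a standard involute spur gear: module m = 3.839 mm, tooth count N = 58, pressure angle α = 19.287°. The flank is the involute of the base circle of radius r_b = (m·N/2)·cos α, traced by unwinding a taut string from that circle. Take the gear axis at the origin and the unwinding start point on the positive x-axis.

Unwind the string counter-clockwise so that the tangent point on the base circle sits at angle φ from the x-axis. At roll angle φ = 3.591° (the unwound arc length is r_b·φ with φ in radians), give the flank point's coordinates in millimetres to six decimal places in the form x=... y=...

pitch radius r_p = m·N/2 = 3.839·58/2 = 111.331000
base radius r_b = r_p·cos α = 111.331000·cos 19.287° = 105.082650
roll angle φ = 3.591° = 0.06267477 rad
x = r_b·(cos φ + φ·sin φ) = 105.082650·(0.99803658 + 0.06267477·0.06263375) = 105.288836
y = r_b·(sin φ − φ·cos φ) = 105.082650·(0.06263375 − 0.06267477·0.99803658) = 0.008620

x=105.288836 y=0.008620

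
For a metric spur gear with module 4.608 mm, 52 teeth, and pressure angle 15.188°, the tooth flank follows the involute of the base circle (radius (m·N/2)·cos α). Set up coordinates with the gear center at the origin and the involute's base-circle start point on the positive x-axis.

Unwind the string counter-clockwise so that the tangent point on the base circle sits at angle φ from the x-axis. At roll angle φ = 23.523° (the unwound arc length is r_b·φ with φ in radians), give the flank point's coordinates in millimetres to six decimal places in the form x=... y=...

x=124.960893 y=2.622384

pitch radius r_p = m·N/2 = 4.608·52/2 = 119.808000
base radius r_b = r_p·cos α = 119.808000·cos 15.188° = 115.623273
roll angle φ = 23.523° = 0.41055380 rad
x = r_b·(cos φ + φ·sin φ) = 115.623273·(0.91689993 + 0.41055380·0.39911717) = 124.960893
y = r_b·(sin φ − φ·cos φ) = 115.623273·(0.39911717 − 0.41055380·0.91689993) = 2.622384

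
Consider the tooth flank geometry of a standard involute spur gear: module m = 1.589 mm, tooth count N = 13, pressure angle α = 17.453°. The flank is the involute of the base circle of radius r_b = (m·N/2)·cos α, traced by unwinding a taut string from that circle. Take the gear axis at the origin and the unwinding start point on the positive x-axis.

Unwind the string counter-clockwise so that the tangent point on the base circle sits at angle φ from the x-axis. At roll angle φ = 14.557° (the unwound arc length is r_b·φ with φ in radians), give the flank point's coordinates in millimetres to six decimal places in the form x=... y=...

x=10.165904 y=0.053517

pitch radius r_p = m·N/2 = 1.589·13/2 = 10.328500
base radius r_b = r_p·cos α = 10.328500·cos 17.453° = 9.853010
roll angle φ = 14.557° = 0.25406758 rad
x = r_b·(cos φ + φ·sin φ) = 9.853010·(0.96789807 + 0.25406758·0.25134303) = 10.165904
y = r_b·(sin φ − φ·cos φ) = 9.853010·(0.25134303 − 0.25406758·0.96789807) = 0.053517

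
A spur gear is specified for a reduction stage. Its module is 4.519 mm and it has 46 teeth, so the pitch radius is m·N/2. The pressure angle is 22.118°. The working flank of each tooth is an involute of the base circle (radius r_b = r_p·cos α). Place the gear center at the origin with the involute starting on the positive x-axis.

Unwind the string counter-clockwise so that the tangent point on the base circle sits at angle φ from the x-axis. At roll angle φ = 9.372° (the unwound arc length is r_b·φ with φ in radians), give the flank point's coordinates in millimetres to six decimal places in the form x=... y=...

pitch radius r_p = m·N/2 = 4.519·46/2 = 103.937000
base radius r_b = r_p·cos α = 103.937000·cos 22.118° = 96.288317
roll angle φ = 9.372° = 0.16357226 rad
x = r_b·(cos φ + φ·sin φ) = 96.288317·(0.98665186 + 0.16357226·0.16284381) = 97.567853
y = r_b·(sin φ − φ·cos φ) = 96.288317·(0.16284381 − 0.16357226·0.98665186) = 0.140094

x=97.567853 y=0.140094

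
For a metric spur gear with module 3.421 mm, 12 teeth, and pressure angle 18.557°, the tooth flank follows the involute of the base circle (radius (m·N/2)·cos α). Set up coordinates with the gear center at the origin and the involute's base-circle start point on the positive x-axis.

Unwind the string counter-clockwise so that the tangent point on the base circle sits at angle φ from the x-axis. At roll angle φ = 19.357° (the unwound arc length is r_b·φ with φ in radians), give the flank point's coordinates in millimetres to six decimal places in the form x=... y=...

pitch radius r_p = m·N/2 = 3.421·12/2 = 20.526000
base radius r_b = r_p·cos α = 20.526000·cos 18.557° = 19.458802
roll angle φ = 19.357° = 0.33784338 rad
x = r_b·(cos φ + φ·sin φ) = 19.458802·(0.94347168 + 0.33784338·0.33145316) = 20.537811
y = r_b·(sin φ − φ·cos φ) = 19.458802·(0.33145316 − 0.33784338·0.94347168) = 0.247273

x=20.537811 y=0.247273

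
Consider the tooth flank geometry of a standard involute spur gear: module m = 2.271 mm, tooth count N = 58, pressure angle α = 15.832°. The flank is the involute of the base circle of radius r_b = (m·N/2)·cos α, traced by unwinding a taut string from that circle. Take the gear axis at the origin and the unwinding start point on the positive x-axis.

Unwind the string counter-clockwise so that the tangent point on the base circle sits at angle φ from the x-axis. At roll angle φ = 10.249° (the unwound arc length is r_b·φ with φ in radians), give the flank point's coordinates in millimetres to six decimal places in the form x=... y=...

x=64.366291 y=0.120499

pitch radius r_p = m·N/2 = 2.271·58/2 = 65.859000
base radius r_b = r_p·cos α = 65.859000·cos 15.832° = 63.360690
roll angle φ = 10.249° = 0.17887880 rad
x = r_b·(cos φ + φ·sin φ) = 63.360690·(0.98404380 + 0.17887880·0.17792637) = 64.366291
y = r_b·(sin φ − φ·cos φ) = 63.360690·(0.17792637 − 0.17887880·0.98404380) = 0.120499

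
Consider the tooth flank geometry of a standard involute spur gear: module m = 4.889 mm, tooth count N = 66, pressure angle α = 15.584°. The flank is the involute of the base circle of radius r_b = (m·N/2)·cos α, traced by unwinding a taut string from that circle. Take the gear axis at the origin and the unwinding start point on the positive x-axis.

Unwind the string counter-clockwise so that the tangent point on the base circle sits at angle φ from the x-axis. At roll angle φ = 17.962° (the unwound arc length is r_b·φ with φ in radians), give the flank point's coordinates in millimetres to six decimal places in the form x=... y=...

pitch radius r_p = m·N/2 = 4.889·66/2 = 161.337000
base radius r_b = r_p·cos α = 161.337000·cos 15.584° = 155.405869
roll angle φ = 17.962° = 0.31349604 rad
x = r_b·(cos φ + φ·sin φ) = 155.405869·(0.95126125 + 0.31349604·0.30838616) = 162.855886
y = r_b·(sin φ − φ·cos φ) = 155.405869·(0.30838616 − 0.31349604·0.95126125) = 1.580404

x=162.855886 y=1.580404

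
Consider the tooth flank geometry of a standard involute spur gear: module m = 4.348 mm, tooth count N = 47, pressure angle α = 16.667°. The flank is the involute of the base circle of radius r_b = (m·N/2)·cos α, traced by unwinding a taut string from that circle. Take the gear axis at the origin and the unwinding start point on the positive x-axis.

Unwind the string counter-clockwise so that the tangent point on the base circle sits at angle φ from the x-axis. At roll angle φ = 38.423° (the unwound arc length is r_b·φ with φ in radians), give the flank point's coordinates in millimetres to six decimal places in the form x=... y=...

x=117.482069 y=9.404680

pitch radius r_p = m·N/2 = 4.348·47/2 = 102.178000
base radius r_b = r_p·cos α = 102.178000·cos 16.667° = 97.885282
roll angle φ = 38.423° = 0.67060786 rad
x = r_b·(cos φ + φ·sin φ) = 97.885282·(0.78344405 + 0.67060786·0.62146232) = 117.482069
y = r_b·(sin φ − φ·cos φ) = 97.885282·(0.62146232 − 0.67060786·0.78344405) = 9.404680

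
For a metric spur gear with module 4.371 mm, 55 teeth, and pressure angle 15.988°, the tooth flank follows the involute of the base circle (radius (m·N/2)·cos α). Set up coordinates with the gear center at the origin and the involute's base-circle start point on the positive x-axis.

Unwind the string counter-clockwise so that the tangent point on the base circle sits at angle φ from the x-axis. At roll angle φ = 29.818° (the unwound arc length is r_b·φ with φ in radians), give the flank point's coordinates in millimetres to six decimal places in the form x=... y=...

pitch radius r_p = m·N/2 = 4.371·55/2 = 120.202500
base radius r_b = r_p·cos α = 120.202500·cos 15.988° = 115.552996
roll angle φ = 29.818° = 0.52042228 rad
x = r_b·(cos φ + φ·sin φ) = 115.552996·(0.86760928 + 0.52042228·0.49724655) = 130.157446
y = r_b·(sin φ − φ·cos φ) = 115.552996·(0.49724655 − 0.52042228·0.86760928) = 5.283471

x=130.157446 y=5.283471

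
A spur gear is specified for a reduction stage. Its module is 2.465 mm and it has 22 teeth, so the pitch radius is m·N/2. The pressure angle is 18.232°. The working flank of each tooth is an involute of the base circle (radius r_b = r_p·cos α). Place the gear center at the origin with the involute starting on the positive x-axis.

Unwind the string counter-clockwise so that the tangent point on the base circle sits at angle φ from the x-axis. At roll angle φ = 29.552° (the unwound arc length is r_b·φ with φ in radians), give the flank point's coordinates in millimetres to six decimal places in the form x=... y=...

pitch radius r_p = m·N/2 = 2.465·22/2 = 27.115000
base radius r_b = r_p·cos α = 27.115000·cos 18.232° = 25.753758
roll angle φ = 29.552° = 0.51577970 rad
x = r_b·(cos φ + φ·sin φ) = 25.753758·(0.86990843 + 0.51577970·0.49321327) = 28.954894
y = r_b·(sin φ − φ·cos φ) = 25.753758·(0.49321327 − 0.51577970·0.86990843) = 1.146870

x=28.954894 y=1.146870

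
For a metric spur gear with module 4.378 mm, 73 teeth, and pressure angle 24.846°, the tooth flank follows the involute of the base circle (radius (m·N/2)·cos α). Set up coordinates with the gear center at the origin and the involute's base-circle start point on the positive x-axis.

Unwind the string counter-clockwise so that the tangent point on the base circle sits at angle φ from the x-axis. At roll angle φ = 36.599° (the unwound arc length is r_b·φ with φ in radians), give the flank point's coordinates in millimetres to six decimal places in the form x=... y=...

x=171.639748 y=12.091499

pitch radius r_p = m·N/2 = 4.378·73/2 = 159.797000
base radius r_b = r_p·cos α = 159.797000·cos 24.846° = 145.006258
roll angle φ = 36.599° = 0.63877305 rad
x = r_b·(cos φ + φ·sin φ) = 145.006258·(0.80282788 + 0.63877305·0.59621086) = 171.639748
y = r_b·(sin φ − φ·cos φ) = 145.006258·(0.59621086 − 0.63877305·0.80282788) = 12.091499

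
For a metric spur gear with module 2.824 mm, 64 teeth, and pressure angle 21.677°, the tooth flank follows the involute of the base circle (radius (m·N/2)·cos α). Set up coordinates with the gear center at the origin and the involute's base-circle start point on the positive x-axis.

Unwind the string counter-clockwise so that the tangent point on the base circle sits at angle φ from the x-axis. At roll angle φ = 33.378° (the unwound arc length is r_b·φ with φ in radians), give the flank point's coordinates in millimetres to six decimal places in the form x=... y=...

pitch radius r_p = m·N/2 = 2.824·64/2 = 90.368000
base radius r_b = r_p·cos α = 90.368000·cos 21.677° = 83.977258
roll angle φ = 33.378° = 0.58255600 rad
x = r_b·(cos φ + φ·sin φ) = 83.977258·(0.83505917 + 0.58255600·0.55016014) = 97.040615
y = r_b·(sin φ − φ·cos φ) = 83.977258·(0.55016014 − 0.58255600·0.83505917) = 5.348630

x=97.040615 y=5.348630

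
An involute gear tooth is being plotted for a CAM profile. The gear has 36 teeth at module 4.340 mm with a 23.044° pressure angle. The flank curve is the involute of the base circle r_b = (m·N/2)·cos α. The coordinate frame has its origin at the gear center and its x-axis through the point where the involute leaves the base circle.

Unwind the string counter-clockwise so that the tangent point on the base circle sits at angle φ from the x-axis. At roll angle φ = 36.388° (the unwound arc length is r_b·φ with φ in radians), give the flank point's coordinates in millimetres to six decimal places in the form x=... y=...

x=84.954288 y=5.894039

pitch radius r_p = m·N/2 = 4.340·36/2 = 78.120000
base radius r_b = r_p·cos α = 78.120000·cos 23.044° = 71.886377
roll angle φ = 36.388° = 0.63509041 rad
x = r_b·(cos φ + φ·sin φ) = 71.886377·(0.80501807 + 0.63509041·0.59325030) = 84.954288
y = r_b·(sin φ − φ·cos φ) = 71.886377·(0.59325030 − 0.63509041·0.80501807) = 5.894039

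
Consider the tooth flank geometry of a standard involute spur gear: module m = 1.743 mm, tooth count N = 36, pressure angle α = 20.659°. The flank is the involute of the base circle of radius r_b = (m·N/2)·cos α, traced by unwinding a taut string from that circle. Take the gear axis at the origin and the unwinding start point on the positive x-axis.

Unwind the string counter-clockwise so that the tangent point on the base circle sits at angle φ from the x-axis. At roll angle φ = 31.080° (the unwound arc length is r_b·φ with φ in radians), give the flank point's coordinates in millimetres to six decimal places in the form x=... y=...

pitch radius r_p = m·N/2 = 1.743·36/2 = 31.374000
base radius r_b = r_p·cos α = 31.374000·cos 20.659° = 29.356549
roll angle φ = 31.080° = 0.54244833 rad
x = r_b·(cos φ + φ·sin φ) = 29.356549·(0.85644734 + 0.54244833·0.51623440) = 33.363067
y = r_b·(sin φ − φ·cos φ) = 29.356549·(0.51623440 − 0.54244833·0.85644734) = 1.516441

x=33.363067 y=1.516441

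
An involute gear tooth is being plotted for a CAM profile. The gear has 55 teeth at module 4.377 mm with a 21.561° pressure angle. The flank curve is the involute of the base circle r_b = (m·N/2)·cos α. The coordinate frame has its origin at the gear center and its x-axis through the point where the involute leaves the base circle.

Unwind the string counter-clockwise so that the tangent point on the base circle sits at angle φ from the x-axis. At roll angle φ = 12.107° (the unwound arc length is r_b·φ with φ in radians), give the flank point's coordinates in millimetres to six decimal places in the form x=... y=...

pitch radius r_p = m·N/2 = 4.377·55/2 = 120.367500
base radius r_b = r_p·cos α = 120.367500·cos 21.561° = 111.945006
roll angle φ = 12.107° = 0.21130701 rad
x = r_b·(cos φ + φ·sin φ) = 111.945006·(0.97775762 + 0.21130701·0.20973802) = 114.416386
y = r_b·(sin φ − φ·cos φ) = 111.945006·(0.20973802 − 0.21130701·0.97775762) = 0.350497

x=114.416386 y=0.350497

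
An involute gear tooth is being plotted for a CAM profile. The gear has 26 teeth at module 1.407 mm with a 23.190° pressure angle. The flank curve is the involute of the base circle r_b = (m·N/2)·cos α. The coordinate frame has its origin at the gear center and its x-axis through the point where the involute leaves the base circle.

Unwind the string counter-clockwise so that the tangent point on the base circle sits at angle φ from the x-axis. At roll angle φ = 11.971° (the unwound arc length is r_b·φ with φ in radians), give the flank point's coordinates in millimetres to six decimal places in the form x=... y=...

pitch radius r_p = m·N/2 = 1.407·26/2 = 18.291000
base radius r_b = r_p·cos α = 18.291000·cos 23.190° = 16.813162
roll angle φ = 11.971° = 0.20893336 rad
x = r_b·(cos φ + φ·sin φ) = 16.813162·(0.97825271 + 0.20893336·0.20741658) = 17.176140
y = r_b·(sin φ − φ·cos φ) = 16.813162·(0.20741658 − 0.20893336·0.97825271) = 0.050893

x=17.176140 y=0.050893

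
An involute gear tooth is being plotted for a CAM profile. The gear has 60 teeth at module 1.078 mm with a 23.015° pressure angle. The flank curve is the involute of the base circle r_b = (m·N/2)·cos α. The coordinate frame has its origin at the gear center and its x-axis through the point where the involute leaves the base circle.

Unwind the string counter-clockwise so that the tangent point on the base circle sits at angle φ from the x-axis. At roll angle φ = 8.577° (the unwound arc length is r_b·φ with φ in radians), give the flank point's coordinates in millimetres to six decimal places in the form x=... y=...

pitch radius r_p = m·N/2 = 1.078·60/2 = 32.340000
base radius r_b = r_p·cos α = 32.340000·cos 23.015° = 29.765818
roll angle φ = 8.577° = 0.14969689 rad
x = r_b·(cos φ + φ·sin φ) = 29.765818·(0.98881633 + 0.14969689·0.14913842) = 30.097465
y = r_b·(sin φ − φ·cos φ) = 29.765818·(0.14913842 − 0.14969689·0.98881633) = 0.033209

x=30.097465 y=0.033209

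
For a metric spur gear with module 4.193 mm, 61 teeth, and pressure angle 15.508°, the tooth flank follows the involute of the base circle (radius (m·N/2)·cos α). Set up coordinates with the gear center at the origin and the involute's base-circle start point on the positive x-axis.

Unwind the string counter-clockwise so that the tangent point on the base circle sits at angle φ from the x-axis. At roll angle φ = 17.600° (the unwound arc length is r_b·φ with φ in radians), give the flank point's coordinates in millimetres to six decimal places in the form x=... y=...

pitch radius r_p = m·N/2 = 4.193·61/2 = 127.886500
base radius r_b = r_p·cos α = 127.886500·cos 15.508° = 123.230553
roll angle φ = 17.600° = 0.30717795 rad
x = r_b·(cos φ + φ·sin φ) = 123.230553·(0.95319067 + 0.30717795·0.30236989) = 128.908035
y = r_b·(sin φ − φ·cos φ) = 123.230553·(0.30236989 − 0.30717795·0.95319067) = 1.179407

x=128.908035 y=1.179407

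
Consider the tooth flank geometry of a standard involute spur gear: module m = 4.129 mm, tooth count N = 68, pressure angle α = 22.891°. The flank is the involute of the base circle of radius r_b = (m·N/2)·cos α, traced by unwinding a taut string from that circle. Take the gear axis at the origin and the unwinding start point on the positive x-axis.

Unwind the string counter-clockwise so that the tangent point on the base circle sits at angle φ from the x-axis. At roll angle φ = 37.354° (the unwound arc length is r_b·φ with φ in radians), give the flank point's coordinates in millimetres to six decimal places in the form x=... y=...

pitch radius r_p = m·N/2 = 4.129·68/2 = 140.386000
base radius r_b = r_p·cos α = 140.386000·cos 22.891° = 129.330114
roll angle φ = 37.354° = 0.65195029 rad
x = r_b·(cos φ + φ·sin φ) = 129.330114·(0.79490200 + 0.65195029·0.60673785) = 153.962962
y = r_b·(sin φ − φ·cos φ) = 129.330114·(0.60673785 − 0.65195029·0.79490200) = 11.445878

x=153.962962 y=11.445878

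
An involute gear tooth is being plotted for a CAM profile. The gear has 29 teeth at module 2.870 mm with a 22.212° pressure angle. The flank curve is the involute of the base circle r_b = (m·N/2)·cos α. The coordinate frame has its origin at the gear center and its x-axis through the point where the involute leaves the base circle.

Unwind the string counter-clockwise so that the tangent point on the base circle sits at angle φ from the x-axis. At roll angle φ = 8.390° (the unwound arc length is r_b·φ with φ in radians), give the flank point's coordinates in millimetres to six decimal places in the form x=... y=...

pitch radius r_p = m·N/2 = 2.870·29/2 = 41.615000
base radius r_b = r_p·cos α = 41.615000·cos 22.212° = 38.526810
roll angle φ = 8.390° = 0.14643312 rad
x = r_b·(cos φ + φ·sin φ) = 38.526810·(0.98929781 + 0.14643312·0.14591037) = 38.937657
y = r_b·(sin φ − φ·cos φ) = 38.526810·(0.14591037 − 0.14643312·0.98929781) = 0.040237

x=38.937657 y=0.040237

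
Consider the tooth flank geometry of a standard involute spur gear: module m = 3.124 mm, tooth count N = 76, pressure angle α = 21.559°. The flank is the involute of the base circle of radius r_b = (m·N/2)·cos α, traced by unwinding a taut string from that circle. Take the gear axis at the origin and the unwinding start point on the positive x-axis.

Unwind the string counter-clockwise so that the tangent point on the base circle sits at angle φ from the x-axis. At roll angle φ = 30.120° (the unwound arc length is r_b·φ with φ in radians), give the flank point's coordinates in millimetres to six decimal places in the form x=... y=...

pitch radius r_p = m·N/2 = 3.124·76/2 = 118.712000
base radius r_b = r_p·cos α = 118.712000·cos 21.559° = 110.406870
roll angle φ = 30.120° = 0.52569317 rad
x = r_b·(cos φ + φ·sin φ) = 110.406870·(0.86497631 + 0.52569317·0.50181270) = 124.624604
y = r_b·(sin φ − φ·cos φ) = 110.406870·(0.50181270 − 0.52569317·0.86497631) = 5.200226

x=124.624604 y=5.200226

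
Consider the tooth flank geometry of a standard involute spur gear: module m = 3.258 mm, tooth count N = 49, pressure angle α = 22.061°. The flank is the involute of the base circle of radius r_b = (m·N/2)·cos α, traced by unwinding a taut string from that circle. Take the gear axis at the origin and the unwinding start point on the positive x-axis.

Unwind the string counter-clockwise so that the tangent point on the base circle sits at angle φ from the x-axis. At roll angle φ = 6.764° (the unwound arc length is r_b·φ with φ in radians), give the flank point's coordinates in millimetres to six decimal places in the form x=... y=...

pitch radius r_p = m·N/2 = 3.258·49/2 = 79.821000
base radius r_b = r_p·cos α = 79.821000·cos 22.061° = 73.976866
roll angle φ = 6.764° = 0.11805407 rad
x = r_b·(cos φ + φ·sin φ) = 73.976866·(0.99303971 + 0.11805407·0.11778005) = 74.490570
y = r_b·(sin φ − φ·cos φ) = 73.976866·(0.11778005 − 0.11805407·0.99303971) = 0.040515

x=74.490570 y=0.040515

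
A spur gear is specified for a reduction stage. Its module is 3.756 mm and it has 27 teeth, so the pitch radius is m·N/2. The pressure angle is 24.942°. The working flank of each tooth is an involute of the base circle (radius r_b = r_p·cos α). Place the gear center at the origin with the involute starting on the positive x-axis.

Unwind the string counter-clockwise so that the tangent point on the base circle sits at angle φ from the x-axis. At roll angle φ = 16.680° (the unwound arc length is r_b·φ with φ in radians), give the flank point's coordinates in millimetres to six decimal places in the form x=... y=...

pitch radius r_p = m·N/2 = 3.756·27/2 = 50.706000
base radius r_b = r_p·cos α = 50.706000·cos 24.942° = 45.976912
roll angle φ = 16.680° = 0.29112092 rad
x = r_b·(cos φ + φ·sin φ) = 45.976912·(0.95792274 + 0.29112092·0.28702616) = 47.884129
y = r_b·(sin φ − φ·cos φ) = 45.976912·(0.28702616 − 0.29112092·0.95792274) = 0.374933

x=47.884129 y=0.374933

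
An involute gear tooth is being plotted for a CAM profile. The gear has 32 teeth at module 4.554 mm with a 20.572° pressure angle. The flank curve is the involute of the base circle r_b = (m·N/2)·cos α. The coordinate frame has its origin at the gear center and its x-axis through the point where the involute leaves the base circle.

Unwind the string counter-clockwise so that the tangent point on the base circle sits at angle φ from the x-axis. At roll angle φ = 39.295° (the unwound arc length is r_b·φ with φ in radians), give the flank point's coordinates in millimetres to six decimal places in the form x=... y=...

x=82.423116 y=6.996040

pitch radius r_p = m·N/2 = 4.554·32/2 = 72.864000
base radius r_b = r_p·cos α = 72.864000·cos 20.572° = 68.217562
roll angle φ = 39.295° = 0.68582713 rad
x = r_b·(cos φ + φ·sin φ) = 68.217562·(0.77389548 + 0.68582713·0.63331334) = 82.423116
y = r_b·(sin φ − φ·cos φ) = 68.217562·(0.63331334 − 0.68582713·0.77389548) = 6.996040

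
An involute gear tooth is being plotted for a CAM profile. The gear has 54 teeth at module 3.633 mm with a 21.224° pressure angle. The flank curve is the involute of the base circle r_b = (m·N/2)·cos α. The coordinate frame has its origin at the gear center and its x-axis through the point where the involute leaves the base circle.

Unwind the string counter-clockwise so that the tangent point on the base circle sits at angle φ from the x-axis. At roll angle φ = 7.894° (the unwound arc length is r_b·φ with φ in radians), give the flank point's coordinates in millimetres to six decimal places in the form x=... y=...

pitch radius r_p = m·N/2 = 3.633·54/2 = 98.091000
base radius r_b = r_p·cos α = 98.091000·cos 21.224° = 91.437707
roll angle φ = 7.894° = 0.13777629 rad
x = r_b·(cos φ + φ·sin φ) = 91.437707·(0.99052385 + 0.13777629·0.13734082) = 92.301443
y = r_b·(sin φ − φ·cos φ) = 91.437707·(0.13734082 − 0.13777629·0.99052385) = 0.079561

x=92.301443 y=0.079561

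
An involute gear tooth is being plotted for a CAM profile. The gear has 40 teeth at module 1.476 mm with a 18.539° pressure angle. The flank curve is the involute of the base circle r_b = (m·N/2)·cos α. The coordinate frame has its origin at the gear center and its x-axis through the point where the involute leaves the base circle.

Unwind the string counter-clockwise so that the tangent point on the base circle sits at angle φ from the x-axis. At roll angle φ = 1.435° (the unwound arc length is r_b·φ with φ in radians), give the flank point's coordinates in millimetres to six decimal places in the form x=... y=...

x=27.996909 y=0.000147

pitch radius r_p = m·N/2 = 1.476·40/2 = 29.520000
base radius r_b = r_p·cos α = 29.520000·cos 18.539° = 27.988132
roll angle φ = 1.435° = 0.02504547 rad
x = r_b·(cos φ + φ·sin φ) = 27.988132·(0.99968638 + 0.02504547·0.02504286) = 27.996909
y = r_b·(sin φ − φ·cos φ) = 27.988132·(0.02504286 − 0.02504547·0.99968638) = 0.000147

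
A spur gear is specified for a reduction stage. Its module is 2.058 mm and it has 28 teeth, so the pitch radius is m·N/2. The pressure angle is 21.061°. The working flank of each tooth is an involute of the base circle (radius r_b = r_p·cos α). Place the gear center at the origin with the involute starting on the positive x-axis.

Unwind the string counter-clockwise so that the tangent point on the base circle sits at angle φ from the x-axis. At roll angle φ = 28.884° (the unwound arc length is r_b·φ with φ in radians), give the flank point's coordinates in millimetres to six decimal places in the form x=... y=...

x=30.089830 y=1.119316

pitch radius r_p = m·N/2 = 2.058·28/2 = 28.812000
base radius r_b = r_p·cos α = 28.812000·cos 21.061° = 26.887311
roll angle φ = 28.884° = 0.50412090 rad
x = r_b·(cos φ + φ·sin φ) = 26.887311·(0.87559945 + 0.50412090·0.48303789) = 30.089830
y = r_b·(sin φ − φ·cos φ) = 26.887311·(0.48303789 − 0.50412090·0.87559945) = 1.119316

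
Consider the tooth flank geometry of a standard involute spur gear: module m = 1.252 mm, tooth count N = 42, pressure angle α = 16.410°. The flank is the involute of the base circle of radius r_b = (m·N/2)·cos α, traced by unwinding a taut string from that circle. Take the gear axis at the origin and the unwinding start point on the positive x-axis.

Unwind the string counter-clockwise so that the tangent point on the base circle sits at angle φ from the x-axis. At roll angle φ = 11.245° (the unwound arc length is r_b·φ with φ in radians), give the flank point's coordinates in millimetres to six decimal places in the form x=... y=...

pitch radius r_p = m·N/2 = 1.252·42/2 = 26.292000
base radius r_b = r_p·cos α = 26.292000·cos 16.410° = 25.220987
roll angle φ = 11.245° = 0.19626227 rad
x = r_b·(cos φ + φ·sin φ) = 25.220987·(0.98080230 + 0.19626227·0.19500473) = 25.702062
y = r_b·(sin φ − φ·cos φ) = 25.220987·(0.19500473 − 0.19626227·0.98080230) = 0.063311

x=25.702062 y=0.063311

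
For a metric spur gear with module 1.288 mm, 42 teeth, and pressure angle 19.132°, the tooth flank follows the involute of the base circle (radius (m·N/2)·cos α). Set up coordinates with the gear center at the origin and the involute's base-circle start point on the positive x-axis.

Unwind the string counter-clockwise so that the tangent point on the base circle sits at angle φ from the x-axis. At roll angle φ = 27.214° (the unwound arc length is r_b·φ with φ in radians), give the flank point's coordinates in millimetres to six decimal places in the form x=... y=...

pitch radius r_p = m·N/2 = 1.288·42/2 = 27.048000
base radius r_b = r_p·cos α = 27.048000·cos 19.132° = 25.554031
roll angle φ = 27.214° = 0.47497390 rad
x = r_b·(cos φ + φ·sin φ) = 25.554031·(0.88930466 + 0.47497390·0.45731524) = 28.275982
y = r_b·(sin φ − φ·cos φ) = 25.554031·(0.45731524 − 0.47497390·0.88930466) = 0.892314

x=28.275982 y=0.892314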